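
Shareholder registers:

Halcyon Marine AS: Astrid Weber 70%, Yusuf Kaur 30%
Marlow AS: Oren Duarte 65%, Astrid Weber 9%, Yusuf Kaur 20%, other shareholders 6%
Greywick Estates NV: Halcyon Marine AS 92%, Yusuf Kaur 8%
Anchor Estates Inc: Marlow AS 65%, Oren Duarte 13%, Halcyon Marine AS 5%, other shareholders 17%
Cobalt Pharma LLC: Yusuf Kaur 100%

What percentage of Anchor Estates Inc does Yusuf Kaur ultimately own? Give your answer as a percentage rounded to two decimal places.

Yusuf reaches Anchor along 2 paths.
Via Marlow: 20% × 65% = 13%.
Via Halcyon: 30% × 5% = 1.5%.
Total: 13% + 1.5% = 14.5%.
Rounded: 14.50%.

14.50%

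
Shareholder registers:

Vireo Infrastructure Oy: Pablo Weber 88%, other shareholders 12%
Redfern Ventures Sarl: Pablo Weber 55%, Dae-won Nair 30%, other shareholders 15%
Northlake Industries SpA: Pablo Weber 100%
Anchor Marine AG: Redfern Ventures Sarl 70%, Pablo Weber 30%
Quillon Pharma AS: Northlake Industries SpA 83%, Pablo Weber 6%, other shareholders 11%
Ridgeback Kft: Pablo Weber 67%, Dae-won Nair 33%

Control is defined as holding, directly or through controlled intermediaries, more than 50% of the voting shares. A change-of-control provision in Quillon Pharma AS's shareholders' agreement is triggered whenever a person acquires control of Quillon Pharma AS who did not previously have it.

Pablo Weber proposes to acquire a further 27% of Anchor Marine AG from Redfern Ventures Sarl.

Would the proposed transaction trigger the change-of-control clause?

No

The purchase adds only to Pablo's holdings (Redfern's stake shrinks), so Pablo is the only person who could newly come to control Quillon.
Pablo holds 100% of Northlake, so Pablo controls Northlake.
Northlake and Pablo together hold 83% + 6% = 89% of Quillon, so Pablo controls Quillon.
So Pablo already controls Quillon before the transaction.
After the purchase, Pablo's direct stake in Anchor rises to 30% + 27% = 57%, and Redfern's stake falls to 43%.
Pablo controlled Quillon already, so this is not a new person acquiring control; every other person's position is unchanged or reduced.
No new person acquires control, so the clause is not triggered.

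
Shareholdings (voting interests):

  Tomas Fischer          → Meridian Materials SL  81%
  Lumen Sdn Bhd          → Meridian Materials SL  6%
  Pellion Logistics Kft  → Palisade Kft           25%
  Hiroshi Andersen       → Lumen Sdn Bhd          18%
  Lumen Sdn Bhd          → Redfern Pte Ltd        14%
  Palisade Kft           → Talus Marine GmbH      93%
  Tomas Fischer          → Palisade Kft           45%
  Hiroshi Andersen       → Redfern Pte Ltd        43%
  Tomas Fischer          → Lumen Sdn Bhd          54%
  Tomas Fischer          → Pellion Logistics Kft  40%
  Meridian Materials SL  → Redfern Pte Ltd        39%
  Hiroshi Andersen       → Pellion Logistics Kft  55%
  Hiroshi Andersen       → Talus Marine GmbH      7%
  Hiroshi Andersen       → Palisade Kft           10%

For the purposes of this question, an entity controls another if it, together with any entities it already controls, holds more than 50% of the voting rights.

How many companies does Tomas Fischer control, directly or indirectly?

Tomas holds 54% of Lumen, so Tomas controls Lumen.
Lumen and Tomas together hold 6% + 81% = 87% of Meridian, so Tomas controls Meridian.
Meridian and Lumen together hold 39% + 14% = 53% of Redfern, so Tomas controls Redfern.
No other company's threshold is met.
Tomas controls 3 companies.

3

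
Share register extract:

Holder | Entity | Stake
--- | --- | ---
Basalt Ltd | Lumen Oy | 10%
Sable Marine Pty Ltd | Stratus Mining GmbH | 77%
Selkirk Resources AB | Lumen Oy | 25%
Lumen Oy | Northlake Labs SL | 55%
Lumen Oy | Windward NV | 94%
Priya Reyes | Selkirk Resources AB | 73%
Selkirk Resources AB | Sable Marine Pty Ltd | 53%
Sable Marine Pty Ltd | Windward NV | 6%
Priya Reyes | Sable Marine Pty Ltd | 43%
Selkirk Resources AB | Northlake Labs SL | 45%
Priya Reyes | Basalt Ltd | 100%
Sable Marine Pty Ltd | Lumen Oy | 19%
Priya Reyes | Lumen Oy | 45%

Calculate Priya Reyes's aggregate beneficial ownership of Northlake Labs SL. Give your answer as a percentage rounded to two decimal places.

81.67%

Priya reaches Northlake along 6 paths.
Via Selkirk: 73% × 45% = 32.85%.
Via Selkirk → Sable → Lumen: 73% × 53% × 19% × 55% = 4.043105%.
Via Sable → Lumen: 43% × 19% × 55% = 4.4935%.
Via Selkirk → Lumen: 73% × 25% × 55% = 10.0375%.
Via Lumen: 45% × 55% = 24.75%.
Via Basalt → Lumen: 100% × 10% × 55% = 5.5%.
Total: 32.85% + 4.043105% + 4.4935% + 10.0375% + 24.75% + 5.5% = 81.674105%.
Rounded: 81.67%.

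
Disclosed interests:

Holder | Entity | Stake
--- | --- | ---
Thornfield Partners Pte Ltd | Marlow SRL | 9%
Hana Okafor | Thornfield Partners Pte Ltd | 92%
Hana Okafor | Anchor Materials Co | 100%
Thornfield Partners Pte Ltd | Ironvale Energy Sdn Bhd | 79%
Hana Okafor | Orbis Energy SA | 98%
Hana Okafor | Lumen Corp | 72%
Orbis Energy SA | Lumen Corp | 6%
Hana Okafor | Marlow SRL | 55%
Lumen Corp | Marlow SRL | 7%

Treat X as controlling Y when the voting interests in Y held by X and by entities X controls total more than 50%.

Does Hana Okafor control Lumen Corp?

Hana holds 98% of Orbis, so Hana controls Orbis.
Hana and Orbis together hold 72% + 6% = 78% of Lumen, so Hana controls Lumen.

Yes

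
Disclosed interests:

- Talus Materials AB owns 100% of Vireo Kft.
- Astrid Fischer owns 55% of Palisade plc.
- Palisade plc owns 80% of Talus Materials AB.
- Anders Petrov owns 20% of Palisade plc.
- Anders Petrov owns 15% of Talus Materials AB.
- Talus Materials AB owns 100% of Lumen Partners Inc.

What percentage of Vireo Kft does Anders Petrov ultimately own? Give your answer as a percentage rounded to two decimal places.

31.00%

Anders reaches Vireo along 2 paths.
Via Palisade → Talus: 20% × 80% × 100% = 16%.
Via Talus: 15% × 100% = 15%.
Total: 16% + 15% = 31%.
Rounded: 31.00%.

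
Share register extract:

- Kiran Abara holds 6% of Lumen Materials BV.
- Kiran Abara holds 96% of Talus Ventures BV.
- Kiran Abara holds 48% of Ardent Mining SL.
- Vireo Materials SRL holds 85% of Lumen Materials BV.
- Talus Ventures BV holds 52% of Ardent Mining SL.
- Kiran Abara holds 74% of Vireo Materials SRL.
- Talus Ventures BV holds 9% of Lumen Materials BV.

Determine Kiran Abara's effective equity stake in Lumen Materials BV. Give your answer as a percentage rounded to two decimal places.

Kiran reaches Lumen along 3 paths.
Via Vireo: 74% × 85% = 62.9%.
Direct stake: 6% = 6%.
Via Talus: 96% × 9% = 8.64%.
Total: 62.9% + 6% + 8.64% = 77.54%.

77.54%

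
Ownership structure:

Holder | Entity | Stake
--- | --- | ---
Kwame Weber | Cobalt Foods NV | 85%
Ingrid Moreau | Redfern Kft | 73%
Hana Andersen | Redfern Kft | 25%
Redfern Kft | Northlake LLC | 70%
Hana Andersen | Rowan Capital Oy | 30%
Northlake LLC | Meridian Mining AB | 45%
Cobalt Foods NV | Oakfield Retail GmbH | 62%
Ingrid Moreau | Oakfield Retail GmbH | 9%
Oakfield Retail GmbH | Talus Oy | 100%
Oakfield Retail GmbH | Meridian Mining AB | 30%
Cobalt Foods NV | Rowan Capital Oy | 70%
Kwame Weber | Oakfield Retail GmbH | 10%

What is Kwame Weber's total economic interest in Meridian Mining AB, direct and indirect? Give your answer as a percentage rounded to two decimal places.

18.81%

Kwame reaches Meridian along 2 paths.
Via Oakfield: 10% × 30% = 3%.
Via Cobalt → Oakfield: 85% × 62% × 30% = 15.81%.
Total: 3% + 15.81% = 18.81%.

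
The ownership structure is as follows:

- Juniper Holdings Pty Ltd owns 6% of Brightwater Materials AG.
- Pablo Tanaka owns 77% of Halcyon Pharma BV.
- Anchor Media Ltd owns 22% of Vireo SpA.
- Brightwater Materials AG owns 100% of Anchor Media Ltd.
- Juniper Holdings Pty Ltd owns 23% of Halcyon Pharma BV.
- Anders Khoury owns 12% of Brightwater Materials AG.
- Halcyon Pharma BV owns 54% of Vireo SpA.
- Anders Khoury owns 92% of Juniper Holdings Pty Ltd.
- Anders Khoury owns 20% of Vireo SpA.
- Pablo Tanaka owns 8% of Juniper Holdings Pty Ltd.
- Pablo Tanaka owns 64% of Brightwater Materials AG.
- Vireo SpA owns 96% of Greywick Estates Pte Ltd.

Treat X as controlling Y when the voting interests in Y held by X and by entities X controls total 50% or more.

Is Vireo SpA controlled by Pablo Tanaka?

Yes

Pablo holds 64% of Brightwater, so Pablo controls Brightwater.
Brightwater holds 100% of Anchor, so Pablo controls Anchor.
Pablo holds 77% of Halcyon, so Pablo controls Halcyon.
Anchor and Halcyon together hold 22% + 54% = 76% of Vireo, so Pablo controls Vireo.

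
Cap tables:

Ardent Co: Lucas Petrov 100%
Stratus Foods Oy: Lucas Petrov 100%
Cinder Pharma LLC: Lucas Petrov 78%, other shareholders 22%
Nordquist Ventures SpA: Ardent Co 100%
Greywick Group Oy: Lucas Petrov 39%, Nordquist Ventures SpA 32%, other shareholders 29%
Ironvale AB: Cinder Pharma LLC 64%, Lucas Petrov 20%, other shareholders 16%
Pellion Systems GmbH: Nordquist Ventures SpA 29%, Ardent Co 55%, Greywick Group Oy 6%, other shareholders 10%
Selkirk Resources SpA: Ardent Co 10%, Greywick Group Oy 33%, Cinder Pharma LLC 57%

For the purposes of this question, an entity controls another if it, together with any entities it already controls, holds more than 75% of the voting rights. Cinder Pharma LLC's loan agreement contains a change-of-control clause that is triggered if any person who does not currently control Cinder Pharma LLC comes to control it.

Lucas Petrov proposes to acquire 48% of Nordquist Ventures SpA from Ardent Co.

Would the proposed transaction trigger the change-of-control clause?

No

The purchase adds only to Lucas's holdings (Ardent's stake shrinks), so Lucas is the only person who could newly come to control Cinder.
Lucas holds 78% of Cinder, so Lucas controls Cinder.
So Lucas already controls Cinder before the transaction.
After the purchase, Lucas holds 48% of Nordquist directly, and Ardent's stake falls to 52%.
Lucas controlled Cinder already, so this is not a new person acquiring control; every other person's position is unchanged or reduced.
No new person acquires control, so the clause is not triggered.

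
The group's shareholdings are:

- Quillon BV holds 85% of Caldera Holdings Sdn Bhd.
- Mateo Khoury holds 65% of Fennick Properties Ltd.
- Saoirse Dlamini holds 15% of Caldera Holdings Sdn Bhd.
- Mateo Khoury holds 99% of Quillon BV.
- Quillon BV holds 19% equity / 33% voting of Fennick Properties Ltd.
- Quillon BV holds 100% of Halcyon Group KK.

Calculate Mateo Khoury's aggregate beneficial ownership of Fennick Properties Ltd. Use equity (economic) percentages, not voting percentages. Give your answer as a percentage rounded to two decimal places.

83.81%

Mateo reaches Fennick along 2 paths.
Via Quillon: 99% × 19% = 18.81%.
Direct stake: 65% = 65%.
Total: 18.81% + 65% = 83.81%.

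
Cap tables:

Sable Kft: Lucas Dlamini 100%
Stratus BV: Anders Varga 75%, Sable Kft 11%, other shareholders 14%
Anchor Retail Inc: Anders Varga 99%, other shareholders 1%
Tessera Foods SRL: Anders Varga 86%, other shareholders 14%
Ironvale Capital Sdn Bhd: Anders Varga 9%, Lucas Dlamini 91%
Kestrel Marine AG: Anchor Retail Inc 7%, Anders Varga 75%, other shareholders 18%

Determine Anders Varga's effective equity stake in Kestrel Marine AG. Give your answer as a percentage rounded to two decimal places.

81.93%

Anders reaches Kestrel along 2 paths.
Via Anchor: 99% × 7% = 6.93%.
Direct stake: 75% = 75%.
Total: 6.93% + 75% = 81.93%.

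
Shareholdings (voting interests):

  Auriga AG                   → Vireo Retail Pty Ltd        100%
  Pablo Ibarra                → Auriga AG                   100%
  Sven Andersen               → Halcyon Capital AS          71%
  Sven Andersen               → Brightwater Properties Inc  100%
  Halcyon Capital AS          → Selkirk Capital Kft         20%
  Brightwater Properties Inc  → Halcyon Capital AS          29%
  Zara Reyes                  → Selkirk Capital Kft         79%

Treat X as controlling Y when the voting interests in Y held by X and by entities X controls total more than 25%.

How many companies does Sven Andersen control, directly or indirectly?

Sven holds 100% of Brightwater, so Sven controls Brightwater.
Sven and Brightwater together hold 71% + 29% = 100% of Halcyon, so Sven controls Halcyon.
No other company's threshold is met.
Sven controls 2 companies.

2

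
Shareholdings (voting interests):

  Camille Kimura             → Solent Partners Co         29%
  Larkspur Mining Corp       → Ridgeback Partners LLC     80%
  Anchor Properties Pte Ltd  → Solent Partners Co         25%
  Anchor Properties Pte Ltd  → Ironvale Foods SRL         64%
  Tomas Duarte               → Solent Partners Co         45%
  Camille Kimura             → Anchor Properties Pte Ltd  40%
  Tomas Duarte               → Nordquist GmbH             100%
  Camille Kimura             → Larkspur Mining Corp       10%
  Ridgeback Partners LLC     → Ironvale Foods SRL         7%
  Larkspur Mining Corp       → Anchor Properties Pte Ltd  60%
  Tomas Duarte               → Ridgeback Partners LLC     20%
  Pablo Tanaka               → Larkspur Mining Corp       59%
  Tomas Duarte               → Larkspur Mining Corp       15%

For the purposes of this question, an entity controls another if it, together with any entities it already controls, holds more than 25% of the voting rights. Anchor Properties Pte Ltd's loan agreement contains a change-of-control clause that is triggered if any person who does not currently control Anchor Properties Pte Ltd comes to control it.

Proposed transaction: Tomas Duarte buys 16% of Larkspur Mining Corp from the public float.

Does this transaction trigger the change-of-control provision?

The purchase changes only Tomas's holdings, so Tomas is the only person who could newly come to control Anchor.
Tomas holds 45% of Solent, so Tomas controls Solent.
Tomas holds 100% of Nordquist, so Tomas controls Nordquist.
Neither Tomas nor any entity Tomas controls holds any voting interest in Anchor.
So before the transaction, Tomas does not control Anchor.
After the purchase, Tomas's direct stake in Larkspur rises to 15% + 16% = 31%.
Tomas holds 31% of Larkspur, so Tomas controls Larkspur.
Larkspur holds 60% of Anchor, so Tomas controls Anchor.
Tomas did not control Anchor before and does after, so the clause is triggered.

Yes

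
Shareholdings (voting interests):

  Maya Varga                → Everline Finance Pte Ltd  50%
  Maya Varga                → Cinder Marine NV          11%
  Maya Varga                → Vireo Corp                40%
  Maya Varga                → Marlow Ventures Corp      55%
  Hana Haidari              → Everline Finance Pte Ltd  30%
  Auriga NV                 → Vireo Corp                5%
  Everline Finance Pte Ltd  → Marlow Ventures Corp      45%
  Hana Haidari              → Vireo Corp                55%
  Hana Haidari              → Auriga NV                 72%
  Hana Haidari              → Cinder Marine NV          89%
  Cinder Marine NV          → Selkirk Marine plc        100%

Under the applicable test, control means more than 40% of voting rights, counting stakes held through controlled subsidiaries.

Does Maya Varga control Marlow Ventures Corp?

Maya holds 50% of Everline, so Maya controls Everline.
Maya and Everline together hold 55% + 45% = 100% of Marlow, so Maya controls Marlow.

Yes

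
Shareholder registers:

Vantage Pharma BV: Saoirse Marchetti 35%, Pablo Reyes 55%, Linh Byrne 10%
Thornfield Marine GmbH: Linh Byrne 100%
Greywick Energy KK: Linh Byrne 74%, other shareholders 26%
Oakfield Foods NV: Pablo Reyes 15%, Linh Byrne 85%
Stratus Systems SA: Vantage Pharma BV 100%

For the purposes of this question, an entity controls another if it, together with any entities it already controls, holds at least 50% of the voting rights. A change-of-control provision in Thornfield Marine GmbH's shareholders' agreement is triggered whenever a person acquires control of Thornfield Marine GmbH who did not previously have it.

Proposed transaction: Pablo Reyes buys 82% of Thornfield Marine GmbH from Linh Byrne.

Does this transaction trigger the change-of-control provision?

Yes

The purchase adds only to Pablo's holdings (Linh's stake shrinks), so Pablo is the only person who could newly come to control Thornfield.
Pablo holds 55% of Vantage, so Pablo controls Vantage.
Vantage holds 100% of Stratus, so Pablo controls Stratus.
Neither Pablo nor any entity Pablo controls holds any voting interest in Thornfield.
So before the transaction, Pablo does not control Thornfield.
After the purchase, Pablo holds 82% of Thornfield directly, and Linh's stake falls to 18%.
Pablo holds 82% of Thornfield, so Pablo controls Thornfield.
Pablo did not control Thornfield before and does after, so the clause is triggered.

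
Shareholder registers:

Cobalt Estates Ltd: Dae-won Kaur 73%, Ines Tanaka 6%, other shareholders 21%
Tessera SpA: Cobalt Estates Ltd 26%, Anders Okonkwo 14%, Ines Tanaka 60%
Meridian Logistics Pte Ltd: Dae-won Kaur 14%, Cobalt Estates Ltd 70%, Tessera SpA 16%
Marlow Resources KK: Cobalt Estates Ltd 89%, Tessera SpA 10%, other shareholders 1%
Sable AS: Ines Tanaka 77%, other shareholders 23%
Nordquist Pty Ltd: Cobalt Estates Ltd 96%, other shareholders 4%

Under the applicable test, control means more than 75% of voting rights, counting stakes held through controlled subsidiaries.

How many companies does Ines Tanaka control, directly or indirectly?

1

Ines holds 77% of Sable, so Ines controls Sable.
No other company's threshold is met.
Ines controls 1 company.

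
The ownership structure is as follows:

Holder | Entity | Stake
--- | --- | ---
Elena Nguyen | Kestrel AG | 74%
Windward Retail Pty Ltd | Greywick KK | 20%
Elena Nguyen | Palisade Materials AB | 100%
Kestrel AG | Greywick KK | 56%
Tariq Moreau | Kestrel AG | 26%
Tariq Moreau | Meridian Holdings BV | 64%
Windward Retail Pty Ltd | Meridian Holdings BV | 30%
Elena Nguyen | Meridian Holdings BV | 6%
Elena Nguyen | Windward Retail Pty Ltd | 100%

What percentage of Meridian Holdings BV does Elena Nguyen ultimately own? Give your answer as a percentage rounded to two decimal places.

36.00%

Elena reaches Meridian along 2 paths.
Via Windward: 100% × 30% = 30%.
Direct stake: 6% = 6%.
Total: 30% + 6% = 36%.
Rounded: 36.00%.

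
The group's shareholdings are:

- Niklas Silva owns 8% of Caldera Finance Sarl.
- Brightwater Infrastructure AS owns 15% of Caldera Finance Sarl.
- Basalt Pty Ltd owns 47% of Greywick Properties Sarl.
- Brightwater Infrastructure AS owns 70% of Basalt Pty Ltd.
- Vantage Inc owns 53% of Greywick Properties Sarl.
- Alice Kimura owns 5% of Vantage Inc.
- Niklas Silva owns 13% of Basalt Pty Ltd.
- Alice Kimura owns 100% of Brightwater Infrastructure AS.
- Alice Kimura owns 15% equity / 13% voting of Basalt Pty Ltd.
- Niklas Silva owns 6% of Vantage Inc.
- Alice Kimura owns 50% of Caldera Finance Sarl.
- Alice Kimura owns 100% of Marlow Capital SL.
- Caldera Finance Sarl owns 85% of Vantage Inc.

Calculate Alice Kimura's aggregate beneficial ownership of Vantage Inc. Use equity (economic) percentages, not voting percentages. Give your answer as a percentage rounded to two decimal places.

60.25%

Alice reaches Vantage along 3 paths.
Direct stake: 5% = 5%.
Via Brightwater → Caldera: 100% × 15% × 85% = 12.75%.
Via Caldera: 50% × 85% = 42.5%.
Total: 5% + 12.75% + 42.5% = 60.25%.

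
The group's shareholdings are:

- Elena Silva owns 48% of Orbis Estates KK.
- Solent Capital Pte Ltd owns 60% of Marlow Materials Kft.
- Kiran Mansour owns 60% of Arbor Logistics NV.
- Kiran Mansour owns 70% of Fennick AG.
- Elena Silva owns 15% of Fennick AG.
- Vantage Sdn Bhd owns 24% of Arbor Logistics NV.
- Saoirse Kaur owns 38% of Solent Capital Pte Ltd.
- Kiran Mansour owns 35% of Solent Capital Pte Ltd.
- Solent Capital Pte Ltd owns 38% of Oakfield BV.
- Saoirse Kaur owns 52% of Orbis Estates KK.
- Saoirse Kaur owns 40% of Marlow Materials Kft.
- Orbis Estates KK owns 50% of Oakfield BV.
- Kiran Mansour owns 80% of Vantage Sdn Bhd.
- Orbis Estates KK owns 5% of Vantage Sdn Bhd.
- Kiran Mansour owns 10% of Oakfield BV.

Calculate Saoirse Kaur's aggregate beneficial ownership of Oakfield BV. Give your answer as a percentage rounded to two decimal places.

Saoirse reaches Oakfield along 2 paths.
Via Orbis: 52% × 50% = 26%.
Via Solent: 38% × 38% = 14.44%.
Total: 26% + 14.44% = 40.44%.

40.44%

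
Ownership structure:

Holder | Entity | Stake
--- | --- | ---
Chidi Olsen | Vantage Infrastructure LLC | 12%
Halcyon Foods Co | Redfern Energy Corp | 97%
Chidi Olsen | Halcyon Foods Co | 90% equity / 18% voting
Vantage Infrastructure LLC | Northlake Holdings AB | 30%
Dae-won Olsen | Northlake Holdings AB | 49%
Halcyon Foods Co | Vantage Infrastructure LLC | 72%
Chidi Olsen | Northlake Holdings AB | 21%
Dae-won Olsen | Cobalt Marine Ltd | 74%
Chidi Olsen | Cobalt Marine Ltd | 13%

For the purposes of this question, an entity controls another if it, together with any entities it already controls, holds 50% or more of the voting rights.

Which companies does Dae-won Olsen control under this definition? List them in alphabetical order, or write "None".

Dae-won holds 74% of Cobalt, so Dae-won controls Cobalt.
No other company's threshold is met.

Cobalt Marine Ltd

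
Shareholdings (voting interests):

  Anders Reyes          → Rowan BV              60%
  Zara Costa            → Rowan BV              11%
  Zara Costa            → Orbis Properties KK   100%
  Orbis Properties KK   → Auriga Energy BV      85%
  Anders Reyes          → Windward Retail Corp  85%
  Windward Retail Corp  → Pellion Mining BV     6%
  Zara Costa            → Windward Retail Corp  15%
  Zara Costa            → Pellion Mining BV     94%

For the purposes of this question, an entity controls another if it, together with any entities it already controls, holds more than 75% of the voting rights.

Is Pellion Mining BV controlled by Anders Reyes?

No

Anders holds 85% of Windward, so Anders controls Windward.
In Pellion, Anders's side holds only 6%, not > 75%.
So Anders does not control Pellion.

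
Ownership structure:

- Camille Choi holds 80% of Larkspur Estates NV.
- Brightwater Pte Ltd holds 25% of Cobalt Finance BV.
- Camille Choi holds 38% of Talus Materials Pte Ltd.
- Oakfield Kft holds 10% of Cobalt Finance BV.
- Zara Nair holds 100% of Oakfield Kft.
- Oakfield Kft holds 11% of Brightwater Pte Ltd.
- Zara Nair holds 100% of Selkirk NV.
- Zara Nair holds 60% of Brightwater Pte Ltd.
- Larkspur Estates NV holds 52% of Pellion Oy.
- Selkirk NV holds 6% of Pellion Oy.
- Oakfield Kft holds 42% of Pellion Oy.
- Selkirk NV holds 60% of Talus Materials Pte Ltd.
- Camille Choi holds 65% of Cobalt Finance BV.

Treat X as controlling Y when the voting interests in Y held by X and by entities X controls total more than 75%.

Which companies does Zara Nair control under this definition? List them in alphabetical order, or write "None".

Oakfield Kft, Selkirk NV

Zara holds 100% of Oakfield, so Zara controls Oakfield.
Zara holds 100% of Selkirk, so Zara controls Selkirk.
No other company's threshold is met.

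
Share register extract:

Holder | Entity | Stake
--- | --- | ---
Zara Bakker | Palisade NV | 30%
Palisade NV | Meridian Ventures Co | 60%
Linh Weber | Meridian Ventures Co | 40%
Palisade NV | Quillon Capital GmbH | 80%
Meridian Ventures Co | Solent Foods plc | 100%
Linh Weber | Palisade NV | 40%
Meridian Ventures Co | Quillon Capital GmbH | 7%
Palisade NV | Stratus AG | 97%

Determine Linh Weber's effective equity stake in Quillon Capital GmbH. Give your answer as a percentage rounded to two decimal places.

36.48%

Linh reaches Quillon along 3 paths.
Via Meridian: 40% × 7% = 2.8%.
Via Palisade → Meridian: 40% × 60% × 7% = 1.68%.
Via Palisade: 40% × 80% = 32%.
Total: 2.8% + 1.68% + 32% = 36.48%.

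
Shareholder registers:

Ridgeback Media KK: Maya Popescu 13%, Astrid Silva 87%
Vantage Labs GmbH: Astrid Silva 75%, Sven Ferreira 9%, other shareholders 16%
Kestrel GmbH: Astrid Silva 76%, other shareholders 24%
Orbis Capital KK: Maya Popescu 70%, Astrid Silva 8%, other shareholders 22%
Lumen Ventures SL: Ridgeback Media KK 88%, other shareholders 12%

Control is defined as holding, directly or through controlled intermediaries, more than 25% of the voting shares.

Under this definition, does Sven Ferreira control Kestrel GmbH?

No

Sven's largest direct stake is 9% in Vantage, which does not meet the threshold, so Sven controls no company.
Neither Sven nor any entity Sven controls holds any voting interest in Kestrel.
So Sven does not control Kestrel.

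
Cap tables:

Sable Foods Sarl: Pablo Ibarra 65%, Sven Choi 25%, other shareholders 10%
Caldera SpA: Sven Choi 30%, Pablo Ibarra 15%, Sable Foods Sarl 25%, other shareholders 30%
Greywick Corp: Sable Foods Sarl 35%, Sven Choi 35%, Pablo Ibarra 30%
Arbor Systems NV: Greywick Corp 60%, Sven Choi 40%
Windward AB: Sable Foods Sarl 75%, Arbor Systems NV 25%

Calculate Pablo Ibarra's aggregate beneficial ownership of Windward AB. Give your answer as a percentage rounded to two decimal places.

56.66%

Pablo reaches Windward along 3 paths.
Via Sable: 65% × 75% = 48.75%.
Via Sable → Greywick → Arbor: 65% × 35% × 60% × 25% = 3.4125%.
Via Greywick → Arbor: 30% × 60% × 25% = 4.5%.
Total: 48.75% + 3.4125% + 4.5% = 56.6625%.
Rounded: 56.66%.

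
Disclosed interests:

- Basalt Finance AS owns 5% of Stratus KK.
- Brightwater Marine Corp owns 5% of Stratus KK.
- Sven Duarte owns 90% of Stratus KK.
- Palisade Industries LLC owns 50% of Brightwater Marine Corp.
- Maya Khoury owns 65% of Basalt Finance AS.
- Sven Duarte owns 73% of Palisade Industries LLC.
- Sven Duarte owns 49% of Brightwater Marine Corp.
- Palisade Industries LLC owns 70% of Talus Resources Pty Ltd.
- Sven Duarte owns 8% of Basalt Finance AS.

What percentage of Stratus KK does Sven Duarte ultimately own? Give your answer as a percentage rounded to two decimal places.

94.68%

Sven reaches Stratus along 4 paths.
Direct stake: 90% = 90%.
Via Brightwater: 49% × 5% = 2.45%.
Via Palisade → Brightwater: 73% × 50% × 5% = 1.825%.
Via Basalt: 8% × 5% = 0.4%.
Total: 90% + 2.45% + 1.825% + 0.4% = 94.675%.
Rounded: 94.68%.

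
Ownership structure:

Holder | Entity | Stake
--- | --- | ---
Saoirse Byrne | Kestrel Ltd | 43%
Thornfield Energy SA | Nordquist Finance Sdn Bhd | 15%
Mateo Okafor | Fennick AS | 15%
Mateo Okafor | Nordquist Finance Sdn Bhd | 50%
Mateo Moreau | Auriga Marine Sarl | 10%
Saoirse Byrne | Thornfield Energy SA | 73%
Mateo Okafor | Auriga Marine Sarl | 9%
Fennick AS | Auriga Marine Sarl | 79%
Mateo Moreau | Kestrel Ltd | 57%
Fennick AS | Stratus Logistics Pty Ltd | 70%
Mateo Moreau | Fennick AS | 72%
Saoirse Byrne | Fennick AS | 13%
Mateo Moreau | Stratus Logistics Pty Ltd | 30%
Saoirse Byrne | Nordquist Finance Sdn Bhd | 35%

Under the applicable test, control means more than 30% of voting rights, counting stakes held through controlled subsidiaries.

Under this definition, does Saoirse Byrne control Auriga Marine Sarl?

No

Saoirse holds 73% of Thornfield, so Saoirse controls Thornfield.
Saoirse holds 43% of Kestrel, so Saoirse controls Kestrel.
Saoirse and Thornfield together hold 35% + 15% = 50% of Nordquist, so Saoirse controls Nordquist.
Neither Saoirse nor any entity Saoirse controls holds any voting interest in Auriga.
So Saoirse does not control Auriga.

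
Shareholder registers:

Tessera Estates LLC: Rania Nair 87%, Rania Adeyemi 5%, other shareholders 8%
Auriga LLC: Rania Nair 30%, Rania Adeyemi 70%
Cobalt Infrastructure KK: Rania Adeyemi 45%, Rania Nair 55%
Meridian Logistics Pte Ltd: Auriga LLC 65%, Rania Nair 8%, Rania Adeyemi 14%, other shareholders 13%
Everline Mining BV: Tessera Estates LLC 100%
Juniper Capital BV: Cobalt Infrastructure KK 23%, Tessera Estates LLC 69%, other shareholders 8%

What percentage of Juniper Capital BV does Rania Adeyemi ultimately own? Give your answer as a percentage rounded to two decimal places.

13.80%

Rania Adeyemi reaches Juniper along 2 paths.
Via Cobalt: 45% × 23% = 10.35%.
Via Tessera: 5% × 69% = 3.45%.
Total: 10.35% + 3.45% = 13.8%.
Rounded: 13.80%.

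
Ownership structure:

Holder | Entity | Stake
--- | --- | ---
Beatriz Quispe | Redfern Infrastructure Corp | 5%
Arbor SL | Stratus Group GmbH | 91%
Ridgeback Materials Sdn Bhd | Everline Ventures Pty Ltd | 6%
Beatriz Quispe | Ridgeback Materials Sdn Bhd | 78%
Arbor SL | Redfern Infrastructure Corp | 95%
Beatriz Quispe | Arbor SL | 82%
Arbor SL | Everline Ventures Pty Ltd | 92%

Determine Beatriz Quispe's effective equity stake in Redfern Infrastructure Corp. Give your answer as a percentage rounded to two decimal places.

Beatriz reaches Redfern along 2 paths.
Via Arbor: 82% × 95% = 77.9%.
Direct stake: 5% = 5%.
Total: 77.9% + 5% = 82.9%.
Rounded: 82.90%.

82.90%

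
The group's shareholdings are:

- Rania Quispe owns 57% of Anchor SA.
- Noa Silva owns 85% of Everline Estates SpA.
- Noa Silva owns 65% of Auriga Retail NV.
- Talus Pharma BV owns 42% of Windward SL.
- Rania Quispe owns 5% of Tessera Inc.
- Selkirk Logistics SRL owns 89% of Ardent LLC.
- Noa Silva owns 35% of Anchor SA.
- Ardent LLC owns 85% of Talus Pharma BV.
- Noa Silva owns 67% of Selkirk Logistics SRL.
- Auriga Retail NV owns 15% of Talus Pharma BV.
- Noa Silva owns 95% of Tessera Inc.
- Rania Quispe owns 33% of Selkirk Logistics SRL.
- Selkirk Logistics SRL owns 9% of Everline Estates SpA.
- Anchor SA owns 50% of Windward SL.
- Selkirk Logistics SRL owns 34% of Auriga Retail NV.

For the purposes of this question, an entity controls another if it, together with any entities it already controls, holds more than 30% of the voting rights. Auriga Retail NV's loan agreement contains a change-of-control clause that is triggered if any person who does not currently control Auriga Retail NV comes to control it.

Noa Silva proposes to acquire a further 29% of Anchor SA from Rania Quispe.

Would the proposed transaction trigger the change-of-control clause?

No

The purchase adds only to Noa's holdings (Rania's stake shrinks), so Noa is the only person who could newly come to control Auriga.
Noa holds 67% of Selkirk, so Noa controls Selkirk.
Selkirk and Noa together hold 34% + 65% = 99% of Auriga, so Noa controls Auriga.
So Noa already controls Auriga before the transaction.
After the purchase, Noa's direct stake in Anchor rises to 35% + 29% = 64%, and Rania's stake falls to 28%.
Noa controlled Auriga already, so this is not a new person acquiring control; every other person's position is unchanged or reduced.
No new person acquires control, so the clause is not triggered.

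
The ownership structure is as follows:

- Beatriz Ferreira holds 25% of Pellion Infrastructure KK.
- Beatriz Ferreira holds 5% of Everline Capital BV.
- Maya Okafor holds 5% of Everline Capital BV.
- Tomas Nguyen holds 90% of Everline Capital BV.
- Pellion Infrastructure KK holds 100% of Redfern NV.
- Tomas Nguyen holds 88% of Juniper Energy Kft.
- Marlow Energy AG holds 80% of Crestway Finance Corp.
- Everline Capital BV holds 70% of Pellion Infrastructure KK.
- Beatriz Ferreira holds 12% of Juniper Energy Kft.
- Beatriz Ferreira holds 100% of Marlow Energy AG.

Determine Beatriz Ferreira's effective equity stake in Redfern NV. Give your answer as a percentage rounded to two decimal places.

28.50%

Beatriz reaches Redfern along 2 paths.
Via Everline → Pellion: 5% × 70% × 100% = 3.5%.
Via Pellion: 25% × 100% = 25%.
Total: 3.5% + 25% = 28.5%.
Rounded: 28.50%.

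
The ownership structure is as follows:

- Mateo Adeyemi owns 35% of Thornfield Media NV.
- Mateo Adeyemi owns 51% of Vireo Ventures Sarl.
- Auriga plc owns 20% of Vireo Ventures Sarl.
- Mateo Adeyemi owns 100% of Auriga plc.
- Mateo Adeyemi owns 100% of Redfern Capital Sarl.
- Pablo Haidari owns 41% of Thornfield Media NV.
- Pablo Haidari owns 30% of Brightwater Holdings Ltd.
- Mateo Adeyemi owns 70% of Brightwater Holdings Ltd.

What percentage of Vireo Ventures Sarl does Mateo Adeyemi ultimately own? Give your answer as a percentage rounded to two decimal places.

71.00%

Mateo reaches Vireo along 2 paths.
Via Auriga: 100% × 20% = 20%.
Direct stake: 51% = 51%.
Total: 20% + 51% = 71%.
Rounded: 71.00%.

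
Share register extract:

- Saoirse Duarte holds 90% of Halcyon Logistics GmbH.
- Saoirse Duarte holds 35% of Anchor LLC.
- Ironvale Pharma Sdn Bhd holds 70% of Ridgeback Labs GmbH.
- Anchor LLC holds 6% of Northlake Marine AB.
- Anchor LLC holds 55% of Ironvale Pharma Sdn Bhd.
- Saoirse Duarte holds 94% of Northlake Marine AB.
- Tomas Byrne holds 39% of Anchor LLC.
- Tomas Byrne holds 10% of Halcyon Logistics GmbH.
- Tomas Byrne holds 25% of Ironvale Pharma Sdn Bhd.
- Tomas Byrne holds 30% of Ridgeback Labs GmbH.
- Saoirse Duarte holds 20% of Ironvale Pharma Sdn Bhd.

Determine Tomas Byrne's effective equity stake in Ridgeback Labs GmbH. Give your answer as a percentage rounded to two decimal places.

62.52%

Tomas reaches Ridgeback along 3 paths.
Via Ironvale: 25% × 70% = 17.5%.
Via Anchor → Ironvale: 39% × 55% × 70% = 15.015%.
Direct stake: 30% = 30%.
Total: 17.5% + 15.015% + 30% = 62.515%.
Rounded: 62.52%.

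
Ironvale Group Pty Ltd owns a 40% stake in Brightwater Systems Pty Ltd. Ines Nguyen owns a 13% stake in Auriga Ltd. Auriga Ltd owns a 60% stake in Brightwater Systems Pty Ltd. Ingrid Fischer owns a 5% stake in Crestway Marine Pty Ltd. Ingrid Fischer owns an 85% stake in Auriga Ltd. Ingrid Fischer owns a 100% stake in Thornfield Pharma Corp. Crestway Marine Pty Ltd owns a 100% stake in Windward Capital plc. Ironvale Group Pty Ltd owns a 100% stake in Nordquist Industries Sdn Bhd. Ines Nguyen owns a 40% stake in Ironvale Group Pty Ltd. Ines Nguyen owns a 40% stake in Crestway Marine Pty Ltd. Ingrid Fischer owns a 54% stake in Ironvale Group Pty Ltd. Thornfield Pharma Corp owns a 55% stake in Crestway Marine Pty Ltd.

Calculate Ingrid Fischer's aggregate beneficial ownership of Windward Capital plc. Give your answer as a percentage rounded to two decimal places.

60.00%

Ingrid reaches Windward along 2 paths.
Via Thornfield → Crestway: 100% × 55% × 100% = 55%.
Via Crestway: 5% × 100% = 5%.
Total: 55% + 5% = 60%.
Rounded: 60.00%.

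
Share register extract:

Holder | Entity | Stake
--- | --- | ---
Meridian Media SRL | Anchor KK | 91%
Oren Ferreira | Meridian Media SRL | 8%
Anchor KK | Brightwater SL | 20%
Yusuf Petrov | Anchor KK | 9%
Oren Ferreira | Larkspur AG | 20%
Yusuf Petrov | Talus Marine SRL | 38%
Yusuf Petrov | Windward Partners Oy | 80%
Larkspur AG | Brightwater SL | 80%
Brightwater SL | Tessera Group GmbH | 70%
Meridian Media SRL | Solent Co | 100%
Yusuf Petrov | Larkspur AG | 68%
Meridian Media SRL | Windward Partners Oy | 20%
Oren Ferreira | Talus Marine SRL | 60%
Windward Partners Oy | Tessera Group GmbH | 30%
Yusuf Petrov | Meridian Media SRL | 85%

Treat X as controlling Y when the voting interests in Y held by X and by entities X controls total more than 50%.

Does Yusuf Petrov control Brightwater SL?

Yusuf holds 85% of Meridian, so Yusuf controls Meridian.
Yusuf and Meridian together hold 9% + 91% = 100% of Anchor, so Yusuf controls Anchor.
Yusuf holds 68% of Larkspur, so Yusuf controls Larkspur.
Anchor and Larkspur together hold 20% + 80% = 100% of Brightwater, so Yusuf controls Brightwater.

Yes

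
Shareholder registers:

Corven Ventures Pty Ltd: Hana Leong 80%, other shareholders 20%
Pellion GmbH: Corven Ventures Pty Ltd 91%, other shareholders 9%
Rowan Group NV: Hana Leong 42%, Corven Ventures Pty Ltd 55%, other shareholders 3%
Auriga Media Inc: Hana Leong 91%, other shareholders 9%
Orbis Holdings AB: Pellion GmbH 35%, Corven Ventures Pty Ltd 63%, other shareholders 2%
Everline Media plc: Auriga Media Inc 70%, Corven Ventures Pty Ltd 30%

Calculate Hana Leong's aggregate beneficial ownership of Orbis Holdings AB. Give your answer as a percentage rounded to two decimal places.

75.88%

Hana reaches Orbis along 2 paths.
Via Corven → Pellion: 80% × 91% × 35% = 25.48%.
Via Corven: 80% × 63% = 50.4%.
Total: 25.48% + 50.4% = 75.88%.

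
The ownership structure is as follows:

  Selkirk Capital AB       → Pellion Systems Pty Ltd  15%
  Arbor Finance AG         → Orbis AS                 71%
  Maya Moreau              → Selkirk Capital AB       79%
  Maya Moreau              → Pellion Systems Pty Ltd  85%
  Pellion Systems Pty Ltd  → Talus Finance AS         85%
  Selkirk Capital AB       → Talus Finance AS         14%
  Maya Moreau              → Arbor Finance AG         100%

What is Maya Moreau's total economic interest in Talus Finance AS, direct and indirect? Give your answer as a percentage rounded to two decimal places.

Maya reaches Talus along 3 paths.
Via Pellion: 85% × 85% = 72.25%.
Via Selkirk → Pellion: 79% × 15% × 85% = 10.0725%.
Via Selkirk: 79% × 14% = 11.06%.
Total: 72.25% + 10.0725% + 11.06% = 93.3825%.
Rounded: 93.38%.

93.38%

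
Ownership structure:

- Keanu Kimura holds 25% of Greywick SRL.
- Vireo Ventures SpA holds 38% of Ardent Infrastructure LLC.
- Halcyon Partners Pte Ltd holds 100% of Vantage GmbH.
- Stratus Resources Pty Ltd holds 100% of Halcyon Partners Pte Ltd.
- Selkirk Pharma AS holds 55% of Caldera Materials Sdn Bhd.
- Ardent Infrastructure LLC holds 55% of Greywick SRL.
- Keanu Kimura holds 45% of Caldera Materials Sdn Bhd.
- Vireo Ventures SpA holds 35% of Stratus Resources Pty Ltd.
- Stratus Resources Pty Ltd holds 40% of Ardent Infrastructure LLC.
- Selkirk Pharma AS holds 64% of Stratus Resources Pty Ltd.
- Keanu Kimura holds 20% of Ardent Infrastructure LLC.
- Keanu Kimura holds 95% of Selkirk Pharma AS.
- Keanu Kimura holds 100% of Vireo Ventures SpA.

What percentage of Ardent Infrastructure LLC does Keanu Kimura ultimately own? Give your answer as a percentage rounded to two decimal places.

96.32%

Keanu reaches Ardent along 4 paths.
Direct stake: 20% = 20%.
Via Vireo: 100% × 38% = 38%.
Via Selkirk → Stratus: 95% × 64% × 40% = 24.32%.
Via Vireo → Stratus: 100% × 35% × 40% = 14%.
Total: 20% + 38% + 24.32% + 14% = 96.32%.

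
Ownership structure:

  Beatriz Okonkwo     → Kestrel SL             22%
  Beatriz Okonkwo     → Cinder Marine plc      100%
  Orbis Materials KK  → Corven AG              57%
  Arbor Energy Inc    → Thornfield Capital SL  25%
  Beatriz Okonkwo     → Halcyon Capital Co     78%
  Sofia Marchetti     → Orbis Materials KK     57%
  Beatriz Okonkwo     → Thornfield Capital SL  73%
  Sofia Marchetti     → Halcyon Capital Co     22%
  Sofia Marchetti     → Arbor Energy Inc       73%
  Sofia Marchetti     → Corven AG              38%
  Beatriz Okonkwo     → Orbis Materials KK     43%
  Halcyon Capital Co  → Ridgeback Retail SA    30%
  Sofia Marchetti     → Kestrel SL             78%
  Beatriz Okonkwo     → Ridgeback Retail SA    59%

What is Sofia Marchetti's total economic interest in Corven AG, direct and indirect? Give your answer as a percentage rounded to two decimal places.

Sofia reaches Corven along 2 paths.
Direct stake: 38% = 38%.
Via Orbis: 57% × 57% = 32.49%.
Total: 38% + 32.49% = 70.49%.

70.49%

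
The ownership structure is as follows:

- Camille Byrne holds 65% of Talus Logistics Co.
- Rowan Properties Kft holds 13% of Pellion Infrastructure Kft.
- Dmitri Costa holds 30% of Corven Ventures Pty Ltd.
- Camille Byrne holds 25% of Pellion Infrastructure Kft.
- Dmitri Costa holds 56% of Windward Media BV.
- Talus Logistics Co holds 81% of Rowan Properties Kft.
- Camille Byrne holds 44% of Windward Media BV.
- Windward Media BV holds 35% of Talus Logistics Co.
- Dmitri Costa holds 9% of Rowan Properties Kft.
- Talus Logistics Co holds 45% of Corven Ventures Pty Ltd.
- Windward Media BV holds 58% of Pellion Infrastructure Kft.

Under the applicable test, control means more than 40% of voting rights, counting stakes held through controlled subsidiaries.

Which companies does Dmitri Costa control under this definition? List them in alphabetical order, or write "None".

Pellion Infrastructure Kft, Windward Media BV

Dmitri holds 56% of Windward, so Dmitri controls Windward.
Windward holds 58% of Pellion, so Dmitri controls Pellion.
No other company's threshold is met.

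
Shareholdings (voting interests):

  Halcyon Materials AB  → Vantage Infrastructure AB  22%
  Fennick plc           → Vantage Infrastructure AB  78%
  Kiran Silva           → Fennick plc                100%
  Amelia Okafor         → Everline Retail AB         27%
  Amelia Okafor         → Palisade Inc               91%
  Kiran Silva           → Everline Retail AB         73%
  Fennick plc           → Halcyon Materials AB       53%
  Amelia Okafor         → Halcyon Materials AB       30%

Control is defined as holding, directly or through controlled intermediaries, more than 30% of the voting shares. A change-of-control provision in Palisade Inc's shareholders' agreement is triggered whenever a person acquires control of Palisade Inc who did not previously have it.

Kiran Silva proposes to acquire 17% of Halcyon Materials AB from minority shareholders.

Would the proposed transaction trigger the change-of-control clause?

No

The purchase changes only Kiran's holdings, so Kiran is the only person who could newly come to control Palisade.
Kiran holds 73% of Everline, so Kiran controls Everline.
Kiran holds 100% of Fennick, so Kiran controls Fennick.
Fennick holds 53% of Halcyon, so Kiran controls Halcyon.
Fennick and Halcyon together hold 78% + 22% = 100% of Vantage, so Kiran controls Vantage.
Neither Kiran nor any entity Kiran controls holds any voting interest in Palisade.
So before the transaction, Kiran does not control Palisade.
After the purchase, Kiran holds 17% of Halcyon directly.
Fennick and Kiran together hold 53% + 17% = 70% of Halcyon, so Kiran controls Halcyon.
After the transaction, neither Kiran nor any entity Kiran controls holds a voting interest in Palisade, so Kiran still does not control it.
No new person acquires control, so the clause is not triggered.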